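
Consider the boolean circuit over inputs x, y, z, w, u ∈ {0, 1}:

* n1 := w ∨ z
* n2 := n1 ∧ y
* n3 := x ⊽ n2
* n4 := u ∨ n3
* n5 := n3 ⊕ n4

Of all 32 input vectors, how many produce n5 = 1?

11

n5 = n3 ⊕ n4 must be 1, so n3 and n4 differ.
Enumerating the 32 input combinations, 11 give n5 = 1 and 21 give n5 = 0.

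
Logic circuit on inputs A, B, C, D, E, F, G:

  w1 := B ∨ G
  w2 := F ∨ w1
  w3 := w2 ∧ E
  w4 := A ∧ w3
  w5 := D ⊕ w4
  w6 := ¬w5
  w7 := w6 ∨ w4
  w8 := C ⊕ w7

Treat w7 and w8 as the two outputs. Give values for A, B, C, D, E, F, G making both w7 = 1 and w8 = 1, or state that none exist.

A=0, B=0, C=0, D=0, E=1, F=1, G=0

Check with A=0, B=0, C=0, D=0, E=1, F=1, G=0:
w1 = B ∨ G = 0 ∨ 0 = 0
w2 = F ∨ w1 = 1 ∨ 0 = 1
w3 = w2 ∧ E = 1 ∧ 1 = 1
w4 = A ∧ w3 = 0 ∧ 1 = 0
w5 = D ⊕ w4 = 0 ⊕ 0 = 0
w6 = ¬w5 = ¬0 = 1
w7 = w6 ∨ w4 = 1 ∨ 0 = 1
w8 = C ⊕ w7 = 0 ⊕ 1 = 1
So w7 = 1 and w8 = 1.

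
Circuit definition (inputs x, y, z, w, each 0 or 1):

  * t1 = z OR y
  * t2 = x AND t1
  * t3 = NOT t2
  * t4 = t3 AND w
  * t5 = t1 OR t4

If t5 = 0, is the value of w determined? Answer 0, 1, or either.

0

t5 = t1 OR t4 must be 0, so both t1 = 0 and t4 = 0.
t1 = z OR y must be 0, so both z = 0 and y = 0.
Every assignment with t5 = 0 has w = 0; there are 2 such assignment(s).
  x=0, y=0, z=0, w=0
  x=1, y=0, z=0, w=0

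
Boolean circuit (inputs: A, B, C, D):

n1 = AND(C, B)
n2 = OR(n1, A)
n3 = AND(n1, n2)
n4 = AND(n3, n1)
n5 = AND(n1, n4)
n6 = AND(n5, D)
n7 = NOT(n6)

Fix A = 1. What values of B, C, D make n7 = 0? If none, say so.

B=1, C=1, D=1

Check with A = 1 and B=1, C=1, D=1:
n1 = AND(C, B) = AND(1, 1) = 1
n2 = OR(n1, A) = OR(1, 1) = 1
n3 = AND(n1, n2) = AND(1, 1) = 1
n4 = AND(n3, n1) = AND(1, 1) = 1
n5 = AND(n1, n4) = AND(1, 1) = 1
n6 = AND(n5, D) = AND(1, 1) = 1
n7 = NOT(n6) = NOT 1 = 0
So n7 = 0.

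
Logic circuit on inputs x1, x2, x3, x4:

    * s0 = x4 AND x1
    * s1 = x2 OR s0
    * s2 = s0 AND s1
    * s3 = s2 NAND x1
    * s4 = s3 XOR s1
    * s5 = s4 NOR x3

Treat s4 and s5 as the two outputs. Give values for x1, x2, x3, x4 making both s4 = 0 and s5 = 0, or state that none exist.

x1=0, x2=1, x3=1, x4=0

Check with x1=0, x2=1, x3=1, x4=0:
s0 = x4 AND x1 = 0 AND 0 = 0
s1 = x2 OR s0 = 1 OR 0 = 1
s2 = s0 AND s1 = 0 AND 1 = 0
s3 = s2 NAND x1 = 0 NAND 0 = 1
s4 = s3 XOR s1 = 1 XOR 1 = 0
s5 = s4 NOR x3 = 0 NOR 1 = 0
So s4 = 0 and s5 = 0.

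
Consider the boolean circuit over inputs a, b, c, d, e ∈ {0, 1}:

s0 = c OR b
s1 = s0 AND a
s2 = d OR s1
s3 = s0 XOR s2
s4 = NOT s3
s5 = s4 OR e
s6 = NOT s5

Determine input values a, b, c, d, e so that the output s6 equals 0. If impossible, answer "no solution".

a=0, b=1, c=0, d=1, e=1

s6 = NOT s5 must be 0, so s5 = 1.
s5 = s4 OR e must be 1, so at least one of s4, e is 1.
Check with a=0, b=1, c=0, d=1, e=1:
s0 = c OR b = 0 OR 1 = 1
s1 = s0 AND a = 1 AND 0 = 0
s2 = d OR s1 = 1 OR 0 = 1
s3 = s0 XOR s2 = 1 XOR 1 = 0
s4 = NOT s3 = NOT 0 = 1
s5 = s4 OR e = 1 OR 1 = 1
s6 = NOT s5 = NOT 1 = 0
So s6 = 0 as required.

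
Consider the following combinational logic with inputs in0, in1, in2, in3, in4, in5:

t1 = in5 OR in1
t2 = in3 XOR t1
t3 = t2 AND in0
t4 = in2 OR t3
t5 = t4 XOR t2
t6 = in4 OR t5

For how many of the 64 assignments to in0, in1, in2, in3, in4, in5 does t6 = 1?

t6 = in4 OR t5 must be 1, so at least one of in4, t5 is 1.
Enumerating the 64 input combinations, 44 give t6 = 1 and 20 give t6 = 0.

44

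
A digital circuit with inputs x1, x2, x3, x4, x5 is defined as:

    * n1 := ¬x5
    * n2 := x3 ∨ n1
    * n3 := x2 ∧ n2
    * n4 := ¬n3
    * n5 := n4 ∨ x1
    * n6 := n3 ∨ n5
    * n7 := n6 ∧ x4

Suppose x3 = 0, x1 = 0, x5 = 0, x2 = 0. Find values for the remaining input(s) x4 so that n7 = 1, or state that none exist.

n7 = n6 ∧ x4 must be 1, so both n6 = 1 and x4 = 1.
Check with x3 = 0, x1 = 0, x5 = 0, x2 = 0 and x4=1:
n1 = ¬x5 = ¬0 = 1
n2 = x3 ∨ n1 = 0 ∨ 1 = 1
n3 = x2 ∧ n2 = 0 ∧ 1 = 0
n4 = ¬n3 = ¬0 = 1
n5 = n4 ∨ x1 = 1 ∨ 0 = 1
n6 = n3 ∨ n5 = 0 ∨ 1 = 1
n7 = n6 ∧ x4 = 1 ∧ 1 = 1
So n7 = 1.

x4=1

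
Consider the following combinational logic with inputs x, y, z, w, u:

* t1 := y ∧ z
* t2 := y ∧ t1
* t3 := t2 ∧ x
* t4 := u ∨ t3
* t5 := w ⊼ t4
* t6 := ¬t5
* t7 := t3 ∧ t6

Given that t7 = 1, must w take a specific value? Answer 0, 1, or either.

t7 = t3 ∧ t6 must be 1, so both t3 = 1 and t6 = 1.
t3 = t2 ∧ x must be 1, so both t2 = 1 and x = 1.
Every assignment with t7 = 1 has w = 1; there are 2 such assignment(s).
  x=1, y=1, z=1, w=1, u=0
  x=1, y=1, z=1, w=1, u=1

1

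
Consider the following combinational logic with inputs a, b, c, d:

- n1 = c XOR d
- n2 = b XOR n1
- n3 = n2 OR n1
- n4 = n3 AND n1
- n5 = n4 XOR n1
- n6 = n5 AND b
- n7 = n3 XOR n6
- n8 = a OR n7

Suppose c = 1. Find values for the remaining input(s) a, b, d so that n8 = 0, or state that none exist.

n8 = a OR n7 must be 0, so both a = 0 and n7 = 0.
Check with c = 1 and a=0, b=0, d=1:
n1 = c XOR d = 1 XOR 1 = 0
n2 = b XOR n1 = 0 XOR 0 = 0
n3 = n2 OR n1 = 0 OR 0 = 0
n4 = n3 AND n1 = 0 AND 0 = 0
n5 = n4 XOR n1 = 0 XOR 0 = 0
n6 = n5 AND b = 0 AND 0 = 0
n7 = n3 XOR n6 = 0 XOR 0 = 0
n8 = a OR n7 = 0 OR 0 = 0
So n8 = 0.

a=0, b=0, d=1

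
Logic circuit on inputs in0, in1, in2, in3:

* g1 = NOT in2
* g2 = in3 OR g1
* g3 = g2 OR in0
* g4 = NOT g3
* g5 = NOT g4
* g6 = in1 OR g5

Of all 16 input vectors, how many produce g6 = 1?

g6 = in1 OR g5 must be 1, so at least one of in1, g5 is 1.
Enumerating the 16 input combinations, 15 give g6 = 1 and 1 give g6 = 0.

15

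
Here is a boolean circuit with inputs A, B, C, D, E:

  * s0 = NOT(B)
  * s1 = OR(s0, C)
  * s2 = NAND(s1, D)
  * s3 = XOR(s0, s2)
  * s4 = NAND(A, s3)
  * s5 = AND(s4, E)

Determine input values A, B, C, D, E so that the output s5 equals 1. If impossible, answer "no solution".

s5 = AND(s4, E) must be 1, so both s4 = 1 and E = 1.
s4 = NAND(A, s3) must be 1, so at least one of A, s3 is 0.
Check with A=1, B=0, C=0, D=0, E=1:
s0 = NOT(B) = NOT 0 = 1
s1 = OR(s0, C) = OR(1, 0) = 1
s2 = NAND(s1, D) = NAND(1, 0) = 1
s3 = XOR(s0, s2) = XOR(1, 1) = 0
s4 = NAND(A, s3) = NAND(1, 0) = 1
s5 = AND(s4, E) = AND(1, 1) = 1
So s5 = 1 as required.

A=1, B=0, C=0, D=0, E=1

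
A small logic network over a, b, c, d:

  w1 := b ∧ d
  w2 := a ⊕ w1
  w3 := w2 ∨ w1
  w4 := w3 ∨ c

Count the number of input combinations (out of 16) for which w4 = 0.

w4 = w3 ∨ c must be 0, so both w3 = 0 and c = 0.
w3 = w2 ∨ w1 must be 0, so both w2 = 0 and w1 = 0.
Enumerating the 16 input combinations, 3 give w4 = 0 and 13 give w4 = 1.

3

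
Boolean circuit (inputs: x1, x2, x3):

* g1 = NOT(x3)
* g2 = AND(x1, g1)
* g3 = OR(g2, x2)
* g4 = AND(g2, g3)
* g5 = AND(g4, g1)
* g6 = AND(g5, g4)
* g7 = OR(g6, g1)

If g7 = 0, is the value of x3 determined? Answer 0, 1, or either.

g7 = OR(g6, g1) must be 0, so both g6 = 0 and g1 = 0.
g6 = AND(g5, g4) must be 0, so at least one of g5, g4 is 0.
Every assignment with g7 = 0 has x3 = 1; there are 4 such assignment(s).
  x1=0, x2=0, x3=1
  x1=0, x2=1, x3=1
  x1=1, x2=0, x3=1
  x1=1, x2=1, x3=1

1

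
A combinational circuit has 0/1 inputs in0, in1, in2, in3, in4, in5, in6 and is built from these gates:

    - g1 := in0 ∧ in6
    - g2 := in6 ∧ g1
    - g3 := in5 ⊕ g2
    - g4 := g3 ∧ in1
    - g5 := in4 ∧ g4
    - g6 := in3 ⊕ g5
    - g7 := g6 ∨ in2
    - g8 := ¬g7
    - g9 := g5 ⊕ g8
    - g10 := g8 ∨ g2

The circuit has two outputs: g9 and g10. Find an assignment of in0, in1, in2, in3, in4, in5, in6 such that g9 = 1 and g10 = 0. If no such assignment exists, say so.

Check with in0=1 in1=1 in2=1 in3=1 in4=1 in5=1 in6=0:
g1 = in0 ∧ in6 = 1 ∧ 0 = 0
g2 = in6 ∧ g1 = 0 ∧ 0 = 0
g3 = in5 ⊕ g2 = 1 ⊕ 0 = 1
g4 = g3 ∧ in1 = 1 ∧ 1 = 1
g5 = in4 ∧ g4 = 1 ∧ 1 = 1
g6 = in3 ⊕ g5 = 1 ⊕ 1 = 0
g7 = g6 ∨ in2 = 0 ∨ 1 = 1
g8 = ¬g7 = ¬1 = 0
g9 = g5 ⊕ g8 = 1 ⊕ 0 = 1
g10 = g8 ∨ g2 = 0 ∨ 0 = 0
So g9 = 1 and g10 = 0.

in0=1 in1=1 in2=1 in3=1 in4=1 in5=1 in6=0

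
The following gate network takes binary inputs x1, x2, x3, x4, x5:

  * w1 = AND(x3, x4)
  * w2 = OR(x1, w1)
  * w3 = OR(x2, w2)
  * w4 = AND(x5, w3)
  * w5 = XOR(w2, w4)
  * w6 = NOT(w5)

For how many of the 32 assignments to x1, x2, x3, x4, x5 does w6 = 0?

13

w6 = NOT(w5) must be 0, so w5 = 1.
Enumerating the 32 input combinations, 13 give w6 = 0 and 19 give w6 = 1.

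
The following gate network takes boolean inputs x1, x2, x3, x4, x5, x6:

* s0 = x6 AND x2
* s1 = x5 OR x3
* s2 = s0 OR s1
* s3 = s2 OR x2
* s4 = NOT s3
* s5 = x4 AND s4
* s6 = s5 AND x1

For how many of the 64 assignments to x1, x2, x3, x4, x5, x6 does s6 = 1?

2

s6 = s5 AND x1 must be 1, so both s5 = 1 and x1 = 1.
s5 = x4 AND s4 must be 1, so both x4 = 1 and s4 = 1.
s4 = NOT s3 must be 1, so s3 = 0.
Satisfying assignments:
  x1=1, x2=0, x3=0, x4=1, x5=0, x6=0
  x1=1, x2=0, x3=0, x4=1, x5=0, x6=1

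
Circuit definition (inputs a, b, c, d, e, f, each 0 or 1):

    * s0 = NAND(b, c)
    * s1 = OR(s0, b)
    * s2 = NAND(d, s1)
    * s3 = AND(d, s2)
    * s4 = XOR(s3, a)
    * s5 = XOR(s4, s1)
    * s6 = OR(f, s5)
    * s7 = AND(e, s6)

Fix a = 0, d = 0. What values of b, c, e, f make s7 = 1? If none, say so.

Check with a = 0, d = 0 and b=0, c=0, e=1, f=1:
s0 = NAND(b, c) = NAND(0, 0) = 1
s1 = OR(s0, b) = OR(1, 0) = 1
s2 = NAND(d, s1) = NAND(0, 1) = 1
s3 = AND(d, s2) = AND(0, 1) = 0
s4 = XOR(s3, a) = XOR(0, 0) = 0
s5 = XOR(s4, s1) = XOR(0, 1) = 1
s6 = OR(f, s5) = OR(1, 1) = 1
s7 = AND(e, s6) = AND(1, 1) = 1
So s7 = 1.

b=0 c=0 e=1 f=1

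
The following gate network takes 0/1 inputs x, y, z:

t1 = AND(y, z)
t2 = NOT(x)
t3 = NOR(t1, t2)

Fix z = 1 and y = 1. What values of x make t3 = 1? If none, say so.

no solution exists

With z = 1 and y = 1 fixed, none of the 2 settings of x give t3 = 1.
For example, with x=1:
t1 = AND(y, z) = AND(1, 1) = 1
t2 = NOT(x) = NOT 1 = 0
t3 = NOR(t1, t2) = NOR(1, 0) = 0
giving t3 = 0 ≠ 1.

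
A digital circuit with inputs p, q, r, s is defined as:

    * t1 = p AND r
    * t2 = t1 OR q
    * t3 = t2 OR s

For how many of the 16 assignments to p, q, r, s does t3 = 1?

t3 = t2 OR s must be 1, so at least one of t2, s is 1.
Enumerating the 16 input combinations, 13 give t3 = 1 and 3 give t3 = 0.

13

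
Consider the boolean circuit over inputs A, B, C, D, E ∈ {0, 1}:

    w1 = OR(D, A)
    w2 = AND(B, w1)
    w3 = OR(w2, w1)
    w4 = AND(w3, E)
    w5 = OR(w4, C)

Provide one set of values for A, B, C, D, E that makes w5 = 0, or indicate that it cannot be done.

A=0, B=0, C=0, D=1, E=0

w5 = OR(w4, C) must be 0, so both w4 = 0 and C = 0.
w4 = AND(w3, E) must be 0, so at least one of w3, E is 0.
Check with A=0, B=0, C=0, D=1, E=0:
w1 = OR(D, A) = OR(1, 0) = 1
w2 = AND(B, w1) = AND(0, 1) = 0
w3 = OR(w2, w1) = OR(0, 1) = 1
w4 = AND(w3, E) = AND(1, 0) = 0
w5 = OR(w4, C) = OR(0, 0) = 0
So w5 = 0 as required.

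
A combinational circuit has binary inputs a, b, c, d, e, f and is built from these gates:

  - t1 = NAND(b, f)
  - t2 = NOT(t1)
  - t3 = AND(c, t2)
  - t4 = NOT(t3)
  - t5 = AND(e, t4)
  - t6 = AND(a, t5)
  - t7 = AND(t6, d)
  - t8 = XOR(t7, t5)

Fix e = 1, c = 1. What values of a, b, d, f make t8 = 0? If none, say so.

a=1 b=1 d=1 f=0

t8 = XOR(t7, t5) must be 0, so t7 and t5 are equal.
Check with e = 1, c = 1 and a=1, b=1, d=1, f=0:
t1 = NAND(b, f) = NAND(1, 0) = 1
t2 = NOT(t1) = NOT 1 = 0
t3 = AND(c, t2) = AND(1, 0) = 0
t4 = NOT(t3) = NOT 0 = 1
t5 = AND(e, t4) = AND(1, 1) = 1
t6 = AND(a, t5) = AND(1, 1) = 1
t7 = AND(t6, d) = AND(1, 1) = 1
t8 = XOR(t7, t5) = XOR(1, 1) = 0
So t8 = 0.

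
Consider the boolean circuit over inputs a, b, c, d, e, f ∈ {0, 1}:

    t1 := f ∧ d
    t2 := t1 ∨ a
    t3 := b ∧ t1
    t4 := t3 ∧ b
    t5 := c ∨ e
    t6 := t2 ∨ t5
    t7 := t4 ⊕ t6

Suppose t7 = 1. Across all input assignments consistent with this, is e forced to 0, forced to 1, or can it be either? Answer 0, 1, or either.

Both values of e occur among assignments with t7 = 1:
  e=0: a=0, b=0, c=0, d=1, e=0, f=1
  e=1: a=0, b=0, c=0, d=0, e=1, f=0

either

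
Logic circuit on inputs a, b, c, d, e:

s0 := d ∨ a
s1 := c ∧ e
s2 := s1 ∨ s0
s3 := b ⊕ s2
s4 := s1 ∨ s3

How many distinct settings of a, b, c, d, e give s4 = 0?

s4 = s1 ∨ s3 must be 0, so both s1 = 0 and s3 = 0.
Enumerating the 32 input combinations, 12 give s4 = 0 and 20 give s4 = 1.

12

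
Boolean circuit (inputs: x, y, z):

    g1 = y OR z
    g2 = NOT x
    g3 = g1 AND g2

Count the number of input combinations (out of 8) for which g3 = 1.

g3 = g1 AND g2 must be 1, so both g1 = 1 and g2 = 1.
g1 = y OR z must be 1, so at least one of y, z is 1.
Satisfying assignments:
  x=0, y=0, z=1
  x=0, y=1, z=0
  x=0, y=1, z=1

3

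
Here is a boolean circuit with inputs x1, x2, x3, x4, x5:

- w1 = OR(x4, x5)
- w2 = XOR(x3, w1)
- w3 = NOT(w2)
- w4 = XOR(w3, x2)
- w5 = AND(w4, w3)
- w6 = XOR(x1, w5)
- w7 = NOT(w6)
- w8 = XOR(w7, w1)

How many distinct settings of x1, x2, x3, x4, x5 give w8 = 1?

16

w8 = XOR(w7, w1) must be 1, so w7 and w1 differ.
Enumerating the 32 input combinations, 16 give w8 = 1 and 16 give w8 = 0.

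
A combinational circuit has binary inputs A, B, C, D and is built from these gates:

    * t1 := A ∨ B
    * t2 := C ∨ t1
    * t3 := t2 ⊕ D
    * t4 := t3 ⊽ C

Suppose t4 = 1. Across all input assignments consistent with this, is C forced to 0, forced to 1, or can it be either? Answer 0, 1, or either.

t4 = t3 ⊽ C must be 1, so both t3 = 0 and C = 0.
t3 = t2 ⊕ D must be 0, so t2 and D are equal.
Every assignment with t4 = 1 has C = 0; there are 4 such assignment(s).
  A=0, B=0, C=0, D=0
  A=0, B=1, C=0, D=1
  A=1, B=0, C=0, D=1
  A=1, B=1, C=0, D=1

0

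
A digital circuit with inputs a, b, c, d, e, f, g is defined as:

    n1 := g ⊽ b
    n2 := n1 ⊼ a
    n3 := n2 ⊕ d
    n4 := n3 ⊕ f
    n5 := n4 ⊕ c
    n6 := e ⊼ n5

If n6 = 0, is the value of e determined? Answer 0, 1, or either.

n6 = e ⊼ n5 must be 0, so both e = 1 and n5 = 1.
n5 = n4 ⊕ c must be 1, so n4 and c differ.
Every assignment with n6 = 0 has e = 1; there are 32 such assignment(s).

1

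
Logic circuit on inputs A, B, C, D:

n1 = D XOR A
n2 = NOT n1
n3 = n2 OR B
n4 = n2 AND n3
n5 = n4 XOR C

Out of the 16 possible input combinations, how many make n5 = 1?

n5 = n4 XOR C must be 1, so n4 and C differ.
Enumerating the 16 input combinations, 8 give n5 = 1 and 8 give n5 = 0.

8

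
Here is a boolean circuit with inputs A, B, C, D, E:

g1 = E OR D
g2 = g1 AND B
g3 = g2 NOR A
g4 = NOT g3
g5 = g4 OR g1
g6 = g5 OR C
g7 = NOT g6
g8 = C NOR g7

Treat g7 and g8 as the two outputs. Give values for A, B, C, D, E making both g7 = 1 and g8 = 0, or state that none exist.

Check with A=0, B=1, C=0, D=0, E=0:
g1 = E OR D = 0 OR 0 = 0
g2 = g1 AND B = 0 AND 1 = 0
g3 = g2 NOR A = 0 NOR 0 = 1
g4 = NOT g3 = NOT 1 = 0
g5 = g4 OR g1 = 0 OR 0 = 0
g6 = g5 OR C = 0 OR 0 = 0
g7 = NOT g6 = NOT 0 = 1
g8 = C NOR g7 = 0 NOR 1 = 0
So g7 = 1 and g8 = 0.

A=0, B=1, C=0, D=0, E=0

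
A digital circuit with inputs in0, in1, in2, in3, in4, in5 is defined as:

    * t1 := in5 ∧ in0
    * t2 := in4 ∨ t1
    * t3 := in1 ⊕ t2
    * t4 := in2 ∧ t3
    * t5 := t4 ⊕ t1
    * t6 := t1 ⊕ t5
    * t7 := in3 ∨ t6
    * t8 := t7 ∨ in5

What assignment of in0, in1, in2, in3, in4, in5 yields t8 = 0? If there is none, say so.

in0=0 in1=1 in2=0 in3=0 in4=1 in5=0

t8 = t7 ∨ in5 must be 0, so both t7 = 0 and in5 = 0.
t7 = in3 ∨ t6 must be 0, so both in3 = 0 and t6 = 0.
Check with in0=0 in1=1 in2=0 in3=0 in4=1 in5=0:
t1 = in5 ∧ in0 = 0 ∧ 0 = 0
t2 = in4 ∨ t1 = 1 ∨ 0 = 1
t3 = in1 ⊕ t2 = 1 ⊕ 1 = 0
t4 = in2 ∧ t3 = 0 ∧ 0 = 0
t5 = t4 ⊕ t1 = 0 ⊕ 0 = 0
t6 = t1 ⊕ t5 = 0 ⊕ 0 = 0
t7 = in3 ∨ t6 = 0 ∨ 0 = 0
t8 = t7 ∨ in5 = 0 ∨ 0 = 0
So t8 = 0 as required.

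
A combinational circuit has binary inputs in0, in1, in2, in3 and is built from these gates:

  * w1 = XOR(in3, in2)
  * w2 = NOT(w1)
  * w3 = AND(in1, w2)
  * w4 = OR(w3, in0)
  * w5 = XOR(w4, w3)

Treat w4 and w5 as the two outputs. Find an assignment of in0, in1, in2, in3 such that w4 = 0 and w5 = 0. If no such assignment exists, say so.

Check with in0=0 in1=0 in2=0 in3=0:
w1 = XOR(in3, in2) = XOR(0, 0) = 0
w2 = NOT(w1) = NOT 0 = 1
w3 = AND(in1, w2) = AND(0, 1) = 0
w4 = OR(w3, in0) = OR(0, 0) = 0
w5 = XOR(w4, w3) = XOR(0, 0) = 0
So w4 = 0 and w5 = 0.

in0=0 in1=0 in2=0 in3=0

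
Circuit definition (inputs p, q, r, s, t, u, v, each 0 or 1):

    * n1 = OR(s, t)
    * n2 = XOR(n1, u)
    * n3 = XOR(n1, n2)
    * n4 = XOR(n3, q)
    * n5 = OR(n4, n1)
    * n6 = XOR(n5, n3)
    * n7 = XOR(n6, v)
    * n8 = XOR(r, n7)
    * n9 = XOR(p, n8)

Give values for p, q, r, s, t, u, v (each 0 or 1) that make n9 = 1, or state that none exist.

n9 = XOR(p, n8) must be 1, so p and n8 differ.
Check with p=1, q=0, r=0, s=0, t=0, u=0, v=0:
n1 = OR(s, t) = OR(0, 0) = 0
n2 = XOR(n1, u) = XOR(0, 0) = 0
n3 = XOR(n1, n2) = XOR(0, 0) = 0
n4 = XOR(n3, q) = XOR(0, 0) = 0
n5 = OR(n4, n1) = OR(0, 0) = 0
n6 = XOR(n5, n3) = XOR(0, 0) = 0
n7 = XOR(n6, v) = XOR(0, 0) = 0
n8 = XOR(r, n7) = XOR(0, 0) = 0
n9 = XOR(p, n8) = XOR(1, 0) = 1
So n9 = 1 as required.

p=1, q=0, r=0, s=0, t=0, u=0, v=0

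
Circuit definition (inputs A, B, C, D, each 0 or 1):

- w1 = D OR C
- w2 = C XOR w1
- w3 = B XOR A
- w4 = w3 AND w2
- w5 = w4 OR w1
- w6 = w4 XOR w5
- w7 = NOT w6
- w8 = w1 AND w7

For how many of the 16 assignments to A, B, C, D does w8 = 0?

w8 = w1 AND w7 must be 0, so at least one of w1, w7 is 0.
Enumerating the 16 input combinations, 14 give w8 = 0 and 2 give w8 = 1.

14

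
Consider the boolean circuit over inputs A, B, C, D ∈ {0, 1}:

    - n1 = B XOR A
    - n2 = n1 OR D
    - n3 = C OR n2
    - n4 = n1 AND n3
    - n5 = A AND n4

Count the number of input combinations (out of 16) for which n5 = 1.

n5 = A AND n4 must be 1, so both A = 1 and n4 = 1.
Satisfying assignments:
  A=1, B=0, C=0, D=0
  A=1, B=0, C=0, D=1
  A=1, B=0, C=1, D=0
  A=1, B=0, C=1, D=1

4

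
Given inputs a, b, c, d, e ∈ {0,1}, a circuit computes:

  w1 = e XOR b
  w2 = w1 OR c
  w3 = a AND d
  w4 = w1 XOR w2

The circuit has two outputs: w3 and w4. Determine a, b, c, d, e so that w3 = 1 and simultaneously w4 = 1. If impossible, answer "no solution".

a=1 b=0 c=1 d=1 e=0

Check with a=1 b=0 c=1 d=1 e=0:
w1 = e XOR b = 0 XOR 0 = 0
w2 = w1 OR c = 0 OR 1 = 1
w3 = a AND d = 1 AND 1 = 1
w4 = w1 XOR w2 = 0 XOR 1 = 1
So w3 = 1 and w4 = 1.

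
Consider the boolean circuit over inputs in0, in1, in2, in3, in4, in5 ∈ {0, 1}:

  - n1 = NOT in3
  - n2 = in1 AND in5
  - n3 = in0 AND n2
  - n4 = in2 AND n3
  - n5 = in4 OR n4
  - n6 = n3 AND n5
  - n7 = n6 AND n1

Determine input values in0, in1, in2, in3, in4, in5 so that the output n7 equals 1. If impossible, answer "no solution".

in0=1, in1=1, in2=0, in3=0, in4=1, in5=1

n7 = n6 AND n1 must be 1, so both n6 = 1 and n1 = 1.
n6 = n3 AND n5 must be 1, so both n3 = 1 and n5 = 1.
n1 = NOT in3 must be 1, so in3 = 0.
Check with in0=1, in1=1, in2=0, in3=0, in4=1, in5=1:
n1 = NOT in3 = NOT 0 = 1
n2 = in1 AND in5 = 1 AND 1 = 1
n3 = in0 AND n2 = 1 AND 1 = 1
n4 = in2 AND n3 = 0 AND 1 = 0
n5 = in4 OR n4 = 1 OR 0 = 1
n6 = n3 AND n5 = 1 AND 1 = 1
n7 = n6 AND n1 = 1 AND 1 = 1
So n7 = 1 as required.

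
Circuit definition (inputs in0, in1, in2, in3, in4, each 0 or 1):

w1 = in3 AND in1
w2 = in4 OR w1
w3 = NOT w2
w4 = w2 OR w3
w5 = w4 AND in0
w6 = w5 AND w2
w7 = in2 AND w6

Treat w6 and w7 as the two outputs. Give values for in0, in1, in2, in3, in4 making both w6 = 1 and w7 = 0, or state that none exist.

Check with in0=1, in1=1, in2=0, in3=1, in4=0:
w1 = in3 AND in1 = 1 AND 1 = 1
w2 = in4 OR w1 = 0 OR 1 = 1
w3 = NOT w2 = NOT 1 = 0
w4 = w2 OR w3 = 1 OR 0 = 1
w5 = w4 AND in0 = 1 AND 1 = 1
w6 = w5 AND w2 = 1 AND 1 = 1
w7 = in2 AND w6 = 0 AND 1 = 0
So w6 = 1 and w7 = 0.

in0=1, in1=1, in2=0, in3=1, in4=0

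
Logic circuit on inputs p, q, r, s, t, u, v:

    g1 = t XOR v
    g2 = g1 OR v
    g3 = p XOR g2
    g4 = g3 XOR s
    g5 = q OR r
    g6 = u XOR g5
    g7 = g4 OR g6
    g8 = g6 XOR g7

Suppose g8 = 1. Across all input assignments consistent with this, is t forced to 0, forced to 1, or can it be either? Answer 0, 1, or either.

either

Both values of t occur among assignments with g8 = 1:
  t=0: p=0, q=0, r=0, s=0, t=0, u=0, v=1
  t=1: p=0, q=0, r=0, s=0, t=1, u=0, v=0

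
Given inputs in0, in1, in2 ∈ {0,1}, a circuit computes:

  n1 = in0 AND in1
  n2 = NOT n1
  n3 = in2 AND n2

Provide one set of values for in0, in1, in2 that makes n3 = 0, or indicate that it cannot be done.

in0=0 in1=1 in2=0

Check with in0=0 in1=1 in2=0:
n1 = in0 AND in1 = 0 AND 1 = 0
n2 = NOT n1 = NOT 0 = 1
n3 = in2 AND n2 = 0 AND 1 = 0
So n3 = 0 as required.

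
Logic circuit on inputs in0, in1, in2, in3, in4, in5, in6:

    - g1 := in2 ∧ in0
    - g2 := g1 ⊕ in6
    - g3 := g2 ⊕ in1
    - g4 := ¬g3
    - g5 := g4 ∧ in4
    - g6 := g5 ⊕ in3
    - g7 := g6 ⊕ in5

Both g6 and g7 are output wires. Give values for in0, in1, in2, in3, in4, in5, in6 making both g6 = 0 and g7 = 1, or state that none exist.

Check with in0=1 in1=0 in2=0 in3=0 in4=0 in5=1 in6=1:
g1 = in2 ∧ in0 = 0 ∧ 1 = 0
g2 = g1 ⊕ in6 = 0 ⊕ 1 = 1
g3 = g2 ⊕ in1 = 1 ⊕ 0 = 1
g4 = ¬g3 = ¬1 = 0
g5 = g4 ∧ in4 = 0 ∧ 0 = 0
g6 = g5 ⊕ in3 = 0 ⊕ 0 = 0
g7 = g6 ⊕ in5 = 0 ⊕ 1 = 1
So g6 = 0 and g7 = 1.

in0=1 in1=0 in2=0 in3=0 in4=0 in5=1 in6=1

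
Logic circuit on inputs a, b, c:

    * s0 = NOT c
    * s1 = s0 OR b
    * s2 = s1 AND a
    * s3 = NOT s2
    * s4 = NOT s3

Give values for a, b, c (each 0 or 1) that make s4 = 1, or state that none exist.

Check with a=1, b=1, c=0:
s0 = NOT c = NOT 0 = 1
s1 = s0 OR b = 1 OR 1 = 1
s2 = s1 AND a = 1 AND 1 = 1
s3 = NOT s2 = NOT 1 = 0
s4 = NOT s3 = NOT 0 = 1
So s4 = 1 as required.

a=1, b=1, c=0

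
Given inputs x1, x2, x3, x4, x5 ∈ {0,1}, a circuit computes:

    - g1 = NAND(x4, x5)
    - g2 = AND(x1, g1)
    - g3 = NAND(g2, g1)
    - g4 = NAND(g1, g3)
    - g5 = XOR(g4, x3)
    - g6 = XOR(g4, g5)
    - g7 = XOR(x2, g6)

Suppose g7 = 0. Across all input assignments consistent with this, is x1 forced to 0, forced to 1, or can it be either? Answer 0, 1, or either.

either

Both values of x1 occur among assignments with g7 = 0:
  x1=0: x1=0, x2=0, x3=0, x4=0, x5=0
  x1=1: x1=1, x2=0, x3=0, x4=0, x5=0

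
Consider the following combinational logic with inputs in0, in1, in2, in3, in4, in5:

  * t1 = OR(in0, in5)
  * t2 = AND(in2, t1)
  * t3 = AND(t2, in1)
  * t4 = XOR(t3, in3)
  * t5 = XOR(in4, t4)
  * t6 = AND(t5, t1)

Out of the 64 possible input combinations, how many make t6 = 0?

40

t6 = AND(t5, t1) must be 0, so at least one of t5, t1 is 0.
Enumerating the 64 input combinations, 40 give t6 = 0 and 24 give t6 = 1.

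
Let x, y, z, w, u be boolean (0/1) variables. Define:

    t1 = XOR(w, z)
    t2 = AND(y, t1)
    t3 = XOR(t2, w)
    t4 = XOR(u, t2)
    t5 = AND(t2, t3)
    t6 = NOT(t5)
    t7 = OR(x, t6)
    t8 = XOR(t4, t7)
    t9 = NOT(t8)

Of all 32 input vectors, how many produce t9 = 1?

t9 = NOT(t8) must be 1, so t8 = 0.
t8 = XOR(t4, t7) must be 0, so t4 and t7 are equal.
Enumerating the 32 input combinations, 16 give t9 = 1 and 16 give t9 = 0.

16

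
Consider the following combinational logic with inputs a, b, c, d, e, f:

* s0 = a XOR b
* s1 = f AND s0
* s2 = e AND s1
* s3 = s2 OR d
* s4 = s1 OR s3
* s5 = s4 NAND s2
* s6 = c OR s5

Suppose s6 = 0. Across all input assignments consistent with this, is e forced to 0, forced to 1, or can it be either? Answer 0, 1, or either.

1

s6 = c OR s5 must be 0, so both c = 0 and s5 = 0.
s5 = s4 NAND s2 must be 0, so both s4 = 1 and s2 = 1.
Every assignment with s6 = 0 has e = 1; there are 4 such assignment(s).
  a=0, b=1, c=0, d=0, e=1, f=1
  a=0, b=1, c=0, d=1, e=1, f=1
  a=1, b=0, c=0, d=0, e=1, f=1
  a=1, b=0, c=0, d=1, e=1, f=1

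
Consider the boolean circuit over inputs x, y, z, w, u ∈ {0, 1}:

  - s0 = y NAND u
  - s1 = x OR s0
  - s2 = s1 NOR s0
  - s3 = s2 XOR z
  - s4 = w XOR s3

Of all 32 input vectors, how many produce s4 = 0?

16

s4 = w XOR s3 must be 0, so w and s3 are equal.
Enumerating the 32 input combinations, 16 give s4 = 0 and 16 give s4 = 1.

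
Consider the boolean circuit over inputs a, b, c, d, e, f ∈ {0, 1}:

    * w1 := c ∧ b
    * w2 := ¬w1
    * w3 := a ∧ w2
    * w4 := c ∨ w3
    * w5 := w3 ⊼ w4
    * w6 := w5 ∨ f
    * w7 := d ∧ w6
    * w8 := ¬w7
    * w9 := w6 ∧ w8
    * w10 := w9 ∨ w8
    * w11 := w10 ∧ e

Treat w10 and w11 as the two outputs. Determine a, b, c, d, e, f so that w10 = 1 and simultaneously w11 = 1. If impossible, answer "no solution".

a=1, b=0, c=1, d=0, e=1, f=0

Check with a=1, b=0, c=1, d=0, e=1, f=0:
w1 = c ∧ b = 1 ∧ 0 = 0
w2 = ¬w1 = ¬0 = 1
w3 = a ∧ w2 = 1 ∧ 1 = 1
w4 = c ∨ w3 = 1 ∨ 1 = 1
w5 = w3 ⊼ w4 = 1 ⊼ 1 = 0
w6 = w5 ∨ f = 0 ∨ 0 = 0
w7 = d ∧ w6 = 0 ∧ 0 = 0
w8 = ¬w7 = ¬0 = 1
w9 = w6 ∧ w8 = 0 ∧ 1 = 0
w10 = w9 ∨ w8 = 0 ∨ 1 = 1
w11 = w10 ∧ e = 1 ∧ 1 = 1
So w10 = 1 and w11 = 1.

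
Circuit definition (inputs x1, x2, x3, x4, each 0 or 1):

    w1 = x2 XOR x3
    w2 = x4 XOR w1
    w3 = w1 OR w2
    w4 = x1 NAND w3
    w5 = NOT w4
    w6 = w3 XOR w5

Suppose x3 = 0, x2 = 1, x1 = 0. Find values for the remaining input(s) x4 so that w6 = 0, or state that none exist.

no solution exists

With x3 = 0, x2 = 1, x1 = 0 fixed, none of the 2 settings of x4 give w6 = 0.
For example, with x4=0:
w1 = x2 XOR x3 = 1 XOR 0 = 1
w2 = x4 XOR w1 = 0 XOR 1 = 1
w3 = w1 OR w2 = 1 OR 1 = 1
w4 = x1 NAND w3 = 0 NAND 1 = 1
w5 = NOT w4 = NOT 1 = 0
w6 = w3 XOR w5 = 1 XOR 0 = 1
giving w6 = 1 ≠ 0.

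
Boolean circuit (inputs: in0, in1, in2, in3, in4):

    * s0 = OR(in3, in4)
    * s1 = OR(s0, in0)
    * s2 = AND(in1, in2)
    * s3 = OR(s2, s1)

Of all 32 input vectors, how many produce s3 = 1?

29

s3 = OR(s2, s1) must be 1, so at least one of s2, s1 is 1.
Enumerating the 32 input combinations, 29 give s3 = 1 and 3 give s3 = 0.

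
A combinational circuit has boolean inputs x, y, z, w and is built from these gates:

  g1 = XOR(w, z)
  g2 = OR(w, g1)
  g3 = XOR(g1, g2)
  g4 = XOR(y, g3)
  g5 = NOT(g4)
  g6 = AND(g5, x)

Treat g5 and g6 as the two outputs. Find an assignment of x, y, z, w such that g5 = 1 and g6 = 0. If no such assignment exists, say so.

Check with x=0 y=0 z=1 w=0:
g1 = XOR(w, z) = XOR(0, 1) = 1
g2 = OR(w, g1) = OR(0, 1) = 1
g3 = XOR(g1, g2) = XOR(1, 1) = 0
g4 = XOR(y, g3) = XOR(0, 0) = 0
g5 = NOT(g4) = NOT 0 = 1
g6 = AND(g5, x) = AND(1, 0) = 0
So g5 = 1 and g6 = 0.

x=0 y=0 z=1 w=0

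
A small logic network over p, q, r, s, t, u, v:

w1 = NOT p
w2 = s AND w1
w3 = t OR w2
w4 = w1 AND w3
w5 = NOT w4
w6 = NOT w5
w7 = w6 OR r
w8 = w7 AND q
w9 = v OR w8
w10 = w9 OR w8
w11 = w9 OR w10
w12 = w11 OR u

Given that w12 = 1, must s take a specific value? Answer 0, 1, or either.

either

Both values of s occur among assignments with w12 = 1:
  s=0: p=0, q=0, r=0, s=0, t=0, u=0, v=1
  s=1: p=0, q=0, r=0, s=1, t=0, u=0, v=1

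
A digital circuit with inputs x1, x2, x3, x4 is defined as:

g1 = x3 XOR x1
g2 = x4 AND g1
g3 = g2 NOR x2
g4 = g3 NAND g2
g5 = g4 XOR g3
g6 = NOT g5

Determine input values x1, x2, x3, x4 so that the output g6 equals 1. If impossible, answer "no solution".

x1=0, x2=0, x3=0, x4=1

g6 = NOT g5 must be 1, so g5 = 0.
g5 = g4 XOR g3 must be 0, so g4 and g3 are equal.
Check with x1=0, x2=0, x3=0, x4=1:
g1 = x3 XOR x1 = 0 XOR 0 = 0
g2 = x4 AND g1 = 1 AND 0 = 0
g3 = g2 NOR x2 = 0 NOR 0 = 1
g4 = g3 NAND g2 = 1 NAND 0 = 1
g5 = g4 XOR g3 = 1 XOR 1 = 0
g6 = NOT g5 = NOT 0 = 1
So g6 = 1 as required.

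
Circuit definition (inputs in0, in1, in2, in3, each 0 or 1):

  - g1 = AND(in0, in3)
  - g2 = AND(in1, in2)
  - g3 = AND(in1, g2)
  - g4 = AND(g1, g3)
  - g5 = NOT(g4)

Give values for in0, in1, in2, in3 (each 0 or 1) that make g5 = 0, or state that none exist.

in0=1 in1=1 in2=1 in3=1

Check with in0=1 in1=1 in2=1 in3=1:
g1 = AND(in0, in3) = AND(1, 1) = 1
g2 = AND(in1, in2) = AND(1, 1) = 1
g3 = AND(in1, g2) = AND(1, 1) = 1
g4 = AND(g1, g3) = AND(1, 1) = 1
g5 = NOT(g4) = NOT 1 = 0
So g5 = 0 as required.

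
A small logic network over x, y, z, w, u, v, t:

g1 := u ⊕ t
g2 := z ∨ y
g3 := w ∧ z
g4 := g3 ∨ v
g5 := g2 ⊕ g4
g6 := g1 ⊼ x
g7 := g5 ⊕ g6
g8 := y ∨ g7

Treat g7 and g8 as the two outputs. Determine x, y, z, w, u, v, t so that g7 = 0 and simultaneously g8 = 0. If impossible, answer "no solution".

Check with x=1 y=0 z=0 w=0 u=1 v=1 t=1:
g1 = u ⊕ t = 1 ⊕ 1 = 0
g2 = z ∨ y = 0 ∨ 0 = 0
g3 = w ∧ z = 0 ∧ 0 = 0
g4 = g3 ∨ v = 0 ∨ 1 = 1
g5 = g2 ⊕ g4 = 0 ⊕ 1 = 1
g6 = g1 ⊼ x = 0 ⊼ 1 = 1
g7 = g5 ⊕ g6 = 1 ⊕ 1 = 0
g8 = y ∨ g7 = 0 ∨ 0 = 0
So g7 = 0 and g8 = 0.

x=1 y=0 z=0 w=0 u=1 v=1 t=1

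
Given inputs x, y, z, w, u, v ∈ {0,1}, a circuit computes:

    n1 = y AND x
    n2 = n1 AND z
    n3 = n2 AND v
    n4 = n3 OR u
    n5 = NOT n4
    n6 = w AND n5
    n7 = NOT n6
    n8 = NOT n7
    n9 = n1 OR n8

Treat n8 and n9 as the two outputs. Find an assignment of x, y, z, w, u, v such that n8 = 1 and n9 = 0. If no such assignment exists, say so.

Across all 64 input combinations, none give both n8 = 1 and n9 = 0.

no solution exists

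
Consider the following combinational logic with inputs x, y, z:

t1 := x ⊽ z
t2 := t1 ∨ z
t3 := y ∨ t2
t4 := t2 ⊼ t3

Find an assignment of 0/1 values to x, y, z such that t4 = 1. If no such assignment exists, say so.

x=1, y=0, z=0

t4 = t2 ⊼ t3 must be 1, so at least one of t2, t3 is 0.
Check with x=1, y=0, z=0:
t1 = x ⊽ z = 1 ⊽ 0 = 0
t2 = t1 ∨ z = 0 ∨ 0 = 0
t3 = y ∨ t2 = 0 ∨ 0 = 0
t4 = t2 ⊼ t3 = 0 ⊼ 0 = 1
So t4 = 1 as required.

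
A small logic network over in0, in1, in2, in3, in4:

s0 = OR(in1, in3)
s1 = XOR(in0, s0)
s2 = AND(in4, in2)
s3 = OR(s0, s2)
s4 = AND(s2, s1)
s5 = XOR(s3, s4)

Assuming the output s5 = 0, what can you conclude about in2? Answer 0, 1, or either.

either

Both values of in2 occur among assignments with s5 = 0:
  in2=0: in0=0, in1=0, in2=0, in3=0, in4=0
  in2=1: in0=0, in1=0, in2=1, in3=0, in4=0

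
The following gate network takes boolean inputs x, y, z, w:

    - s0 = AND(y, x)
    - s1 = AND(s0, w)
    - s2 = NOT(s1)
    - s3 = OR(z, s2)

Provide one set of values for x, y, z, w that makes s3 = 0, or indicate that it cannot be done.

s3 = OR(z, s2) must be 0, so both z = 0 and s2 = 0.
s2 = NOT(s1) must be 0, so s1 = 1.
s1 = AND(s0, w) must be 1, so both s0 = 1 and w = 1.
Check with x=1 y=1 z=0 w=1:
s0 = AND(y, x) = AND(1, 1) = 1
s1 = AND(s0, w) = AND(1, 1) = 1
s2 = NOT(s1) = NOT 1 = 0
s3 = OR(z, s2) = OR(0, 0) = 0
So s3 = 0 as required.

x=1 y=1 z=0 w=1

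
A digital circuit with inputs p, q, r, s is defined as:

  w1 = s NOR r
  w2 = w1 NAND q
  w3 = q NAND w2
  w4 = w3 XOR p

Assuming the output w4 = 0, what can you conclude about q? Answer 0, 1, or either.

Both values of q occur among assignments with w4 = 0:
  q=0: p=1, q=0, r=0, s=0
  q=1: p=0, q=1, r=0, s=1

either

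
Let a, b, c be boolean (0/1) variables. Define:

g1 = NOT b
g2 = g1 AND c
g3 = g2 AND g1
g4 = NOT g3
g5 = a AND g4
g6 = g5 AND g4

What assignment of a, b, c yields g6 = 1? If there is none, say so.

a=1, b=0, c=0

g6 = g5 AND g4 must be 1, so both g5 = 1 and g4 = 1.
g5 = a AND g4 must be 1, so both a = 1 and g4 = 1.
Check with a=1, b=0, c=0:
g1 = NOT b = NOT 0 = 1
g2 = g1 AND c = 1 AND 0 = 0
g3 = g2 AND g1 = 0 AND 1 = 0
g4 = NOT g3 = NOT 0 = 1
g5 = a AND g4 = 1 AND 1 = 1
g6 = g5 AND g4 = 1 AND 1 = 1
So g6 = 1 as required.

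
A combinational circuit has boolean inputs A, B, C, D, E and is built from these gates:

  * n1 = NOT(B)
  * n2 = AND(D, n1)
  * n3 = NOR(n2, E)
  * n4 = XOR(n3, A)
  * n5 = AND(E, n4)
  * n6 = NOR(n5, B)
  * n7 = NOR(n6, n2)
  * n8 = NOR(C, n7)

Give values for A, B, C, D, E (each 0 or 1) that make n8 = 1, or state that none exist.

Check with A=0, B=0, C=0, D=1, E=0:
n1 = NOT(B) = NOT 0 = 1
n2 = AND(D, n1) = AND(1, 1) = 1
n3 = NOR(n2, E) = NOR(1, 0) = 0
n4 = XOR(n3, A) = XOR(0, 0) = 0
n5 = AND(E, n4) = AND(0, 0) = 0
n6 = NOR(n5, B) = NOR(0, 0) = 1
n7 = NOR(n6, n2) = NOR(1, 1) = 0
n8 = NOR(C, n7) = NOR(0, 0) = 1
So n8 = 1 as required.

A=0, B=0, C=0, D=1, E=0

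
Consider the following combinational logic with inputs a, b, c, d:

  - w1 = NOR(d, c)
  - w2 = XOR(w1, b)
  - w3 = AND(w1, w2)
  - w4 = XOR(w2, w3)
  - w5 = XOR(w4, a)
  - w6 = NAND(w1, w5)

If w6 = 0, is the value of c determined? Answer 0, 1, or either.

0

w6 = NAND(w1, w5) must be 0, so both w1 = 1 and w5 = 1.
w1 = NOR(d, c) must be 1, so both d = 0 and c = 0.
w5 = XOR(w4, a) must be 1, so w4 and a differ.
Every assignment with w6 = 0 has c = 0; there are 2 such assignment(s).
  a=1, b=0, c=0, d=0
  a=1, b=1, c=0, d=0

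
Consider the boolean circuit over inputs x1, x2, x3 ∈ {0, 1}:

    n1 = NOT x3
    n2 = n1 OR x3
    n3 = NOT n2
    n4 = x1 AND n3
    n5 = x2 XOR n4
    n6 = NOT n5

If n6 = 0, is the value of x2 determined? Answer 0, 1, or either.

n6 = NOT n5 must be 0, so n5 = 1.
n5 = x2 XOR n4 must be 1, so x2 and n4 differ.
Every assignment with n6 = 0 has x2 = 1; there are 4 such assignment(s).
  x1=0, x2=1, x3=0
  x1=0, x2=1, x3=1
  x1=1, x2=1, x3=0
  x1=1, x2=1, x3=1

1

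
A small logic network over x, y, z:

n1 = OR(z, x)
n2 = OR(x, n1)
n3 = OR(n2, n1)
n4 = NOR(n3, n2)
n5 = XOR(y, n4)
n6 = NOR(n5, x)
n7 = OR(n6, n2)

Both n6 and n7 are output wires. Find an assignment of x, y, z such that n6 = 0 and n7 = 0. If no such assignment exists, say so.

Check with x=0, y=0, z=0:
n1 = OR(z, x) = OR(0, 0) = 0
n2 = OR(x, n1) = OR(0, 0) = 0
n3 = OR(n2, n1) = OR(0, 0) = 0
n4 = NOR(n3, n2) = NOR(0, 0) = 1
n5 = XOR(y, n4) = XOR(0, 1) = 1
n6 = NOR(n5, x) = NOR(1, 0) = 0
n7 = OR(n6, n2) = OR(0, 0) = 0
So n6 = 0 and n7 = 0.

x=0, y=0, z=0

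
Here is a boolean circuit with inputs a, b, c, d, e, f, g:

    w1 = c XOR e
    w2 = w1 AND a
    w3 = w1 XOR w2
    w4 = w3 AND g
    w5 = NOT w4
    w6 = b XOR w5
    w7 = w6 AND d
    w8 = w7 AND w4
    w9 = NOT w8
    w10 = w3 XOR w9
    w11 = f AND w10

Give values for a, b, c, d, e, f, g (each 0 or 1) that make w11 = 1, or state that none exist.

Check with a=1, b=1, c=1, d=1, e=1, f=1, g=0:
w1 = c XOR e = 1 XOR 1 = 0
w2 = w1 AND a = 0 AND 1 = 0
w3 = w1 XOR w2 = 0 XOR 0 = 0
w4 = w3 AND g = 0 AND 0 = 0
w5 = NOT w4 = NOT 0 = 1
w6 = b XOR w5 = 1 XOR 1 = 0
w7 = w6 AND d = 0 AND 1 = 0
w8 = w7 AND w4 = 0 AND 0 = 0
w9 = NOT w8 = NOT 0 = 1
w10 = w3 XOR w9 = 0 XOR 1 = 1
w11 = f AND w10 = 1 AND 1 = 1
So w11 = 1 as required.

a=1, b=1, c=1, d=1, e=1, f=1, g=0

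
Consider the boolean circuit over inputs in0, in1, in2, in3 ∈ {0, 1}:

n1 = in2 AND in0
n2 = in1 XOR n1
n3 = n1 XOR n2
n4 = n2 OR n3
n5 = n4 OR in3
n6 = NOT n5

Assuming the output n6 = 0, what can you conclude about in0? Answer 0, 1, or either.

Both values of in0 occur among assignments with n6 = 0:
  in0=0: in0=0, in1=0, in2=0, in3=1
  in0=1: in0=1, in1=0, in2=0, in3=1

either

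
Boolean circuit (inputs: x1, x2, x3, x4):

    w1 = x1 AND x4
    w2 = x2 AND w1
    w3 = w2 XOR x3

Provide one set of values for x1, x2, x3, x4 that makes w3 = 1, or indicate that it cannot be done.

x1=0, x2=0, x3=1, x4=1

w3 = w2 XOR x3 must be 1, so w2 and x3 differ.
Check with x1=0, x2=0, x3=1, x4=1:
w1 = x1 AND x4 = 0 AND 1 = 0
w2 = x2 AND w1 = 0 AND 0 = 0
w3 = w2 XOR x3 = 0 XOR 1 = 1
So w3 = 1 as required.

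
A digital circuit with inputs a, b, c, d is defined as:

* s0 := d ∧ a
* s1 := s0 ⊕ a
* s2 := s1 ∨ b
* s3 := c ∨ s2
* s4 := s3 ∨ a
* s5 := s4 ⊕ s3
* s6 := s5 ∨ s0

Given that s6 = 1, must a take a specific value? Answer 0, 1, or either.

1

s6 = s5 ∨ s0 must be 1, so at least one of s5, s0 is 1.
Every assignment with s6 = 1 has a = 1; there are 4 such assignment(s).
  a=1, b=0, c=0, d=1
  a=1, b=0, c=1, d=1
  a=1, b=1, c=0, d=1
  a=1, b=1, c=1, d=1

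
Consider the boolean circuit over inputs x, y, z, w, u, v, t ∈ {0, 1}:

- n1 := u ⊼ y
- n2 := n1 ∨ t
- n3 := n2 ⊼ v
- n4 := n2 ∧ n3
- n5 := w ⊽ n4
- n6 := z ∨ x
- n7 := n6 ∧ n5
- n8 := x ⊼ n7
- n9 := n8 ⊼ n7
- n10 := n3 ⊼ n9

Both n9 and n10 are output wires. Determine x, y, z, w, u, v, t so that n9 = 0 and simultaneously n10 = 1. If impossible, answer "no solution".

Check with x=0, y=1, z=1, w=0, u=0, v=1, t=0:
n1 = u ⊼ y = 0 ⊼ 1 = 1
n2 = n1 ∨ t = 1 ∨ 0 = 1
n3 = n2 ⊼ v = 1 ⊼ 1 = 0
n4 = n2 ∧ n3 = 1 ∧ 0 = 0
n5 = w ⊽ n4 = 0 ⊽ 0 = 1
n6 = z ∨ x = 1 ∨ 0 = 1
n7 = n6 ∧ n5 = 1 ∧ 1 = 1
n8 = x ⊼ n7 = 0 ⊼ 1 = 1
n9 = n8 ⊼ n7 = 1 ⊼ 1 = 0
n10 = n3 ⊼ n9 = 0 ⊼ 0 = 1
So n9 = 0 and n10 = 1.

x=0, y=1, z=1, w=0, u=0, v=1, t=0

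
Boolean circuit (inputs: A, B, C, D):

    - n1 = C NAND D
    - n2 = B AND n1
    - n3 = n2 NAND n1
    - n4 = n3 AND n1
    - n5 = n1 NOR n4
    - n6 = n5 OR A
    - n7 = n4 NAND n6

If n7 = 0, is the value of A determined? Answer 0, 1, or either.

n7 = n4 NAND n6 must be 0, so both n4 = 1 and n6 = 1.
n4 = n3 AND n1 must be 1, so both n3 = 1 and n1 = 1.
Every assignment with n7 = 0 has A = 1; there are 3 such assignment(s).
  A=1, B=0, C=0, D=0
  A=1, B=0, C=0, D=1
  A=1, B=0, C=1, D=0

1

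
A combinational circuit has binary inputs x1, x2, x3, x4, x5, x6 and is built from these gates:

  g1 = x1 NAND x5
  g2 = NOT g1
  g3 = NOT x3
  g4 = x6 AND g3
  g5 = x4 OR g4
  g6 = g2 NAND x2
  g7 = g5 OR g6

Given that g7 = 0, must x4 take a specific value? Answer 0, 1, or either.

g7 = g5 OR g6 must be 0, so both g5 = 0 and g6 = 0.
Every assignment with g7 = 0 has x4 = 0; there are 3 such assignment(s).
  x1=1, x2=1, x3=0, x4=0, x5=1, x6=0
  x1=1, x2=1, x3=1, x4=0, x5=1, x6=0
  x1=1, x2=1, x3=1, x4=0, x5=1, x6=1

0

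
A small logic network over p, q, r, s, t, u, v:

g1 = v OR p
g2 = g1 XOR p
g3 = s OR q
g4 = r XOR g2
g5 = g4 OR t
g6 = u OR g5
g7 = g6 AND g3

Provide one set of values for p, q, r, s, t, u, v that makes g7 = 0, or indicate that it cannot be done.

g7 = g6 AND g3 must be 0, so at least one of g6, g3 is 0.
Check with p=0 q=0 r=0 s=0 t=1 u=1 v=1:
g1 = v OR p = 1 OR 0 = 1
g2 = g1 XOR p = 1 XOR 0 = 1
g3 = s OR q = 0 OR 0 = 0
g4 = r XOR g2 = 0 XOR 1 = 1
g5 = g4 OR t = 1 OR 1 = 1
g6 = u OR g5 = 1 OR 1 = 1
g7 = g6 AND g3 = 1 AND 0 = 0
So g7 = 0 as required.

p=0 q=0 r=0 s=0 t=1 u=1 v=1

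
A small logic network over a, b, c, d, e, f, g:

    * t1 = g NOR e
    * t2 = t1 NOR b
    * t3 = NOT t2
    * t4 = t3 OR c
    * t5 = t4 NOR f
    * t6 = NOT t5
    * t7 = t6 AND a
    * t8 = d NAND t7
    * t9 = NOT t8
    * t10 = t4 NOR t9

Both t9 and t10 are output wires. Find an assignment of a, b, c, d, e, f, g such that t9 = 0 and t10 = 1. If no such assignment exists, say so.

Check with a=0, b=0, c=0, d=0, e=1, f=0, g=1:
t1 = g NOR e = 1 NOR 1 = 0
t2 = t1 NOR b = 0 NOR 0 = 1
t3 = NOT t2 = NOT 1 = 0
t4 = t3 OR c = 0 OR 0 = 0
t5 = t4 NOR f = 0 NOR 0 = 1
t6 = NOT t5 = NOT 1 = 0
t7 = t6 AND a = 0 AND 0 = 0
t8 = d NAND t7 = 0 NAND 0 = 1
t9 = NOT t8 = NOT 1 = 0
t10 = t4 NOR t9 = 0 NOR 0 = 1
So t9 = 0 and t10 = 1.

a=0, b=0, c=0, d=0, e=1, f=0, g=1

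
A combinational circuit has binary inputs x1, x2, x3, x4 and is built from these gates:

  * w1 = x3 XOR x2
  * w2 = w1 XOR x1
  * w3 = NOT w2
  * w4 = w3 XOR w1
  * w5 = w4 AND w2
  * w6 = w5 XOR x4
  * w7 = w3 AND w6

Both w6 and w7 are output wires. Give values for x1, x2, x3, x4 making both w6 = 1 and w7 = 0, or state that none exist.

Check with x1=0 x2=1 x3=0 x4=0:
w1 = x3 XOR x2 = 0 XOR 1 = 1
w2 = w1 XOR x1 = 1 XOR 0 = 1
w3 = NOT w2 = NOT 1 = 0
w4 = w3 XOR w1 = 0 XOR 1 = 1
w5 = w4 AND w2 = 1 AND 1 = 1
w6 = w5 XOR x4 = 1 XOR 0 = 1
w7 = w3 AND w6 = 0 AND 1 = 0
So w6 = 1 and w7 = 0.

x1=0 x2=1 x3=0 x4=0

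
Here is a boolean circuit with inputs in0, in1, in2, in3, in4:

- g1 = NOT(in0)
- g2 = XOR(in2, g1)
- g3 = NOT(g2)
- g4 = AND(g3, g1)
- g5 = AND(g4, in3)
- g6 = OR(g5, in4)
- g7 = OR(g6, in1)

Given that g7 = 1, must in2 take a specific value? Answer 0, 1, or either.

either

Both values of in2 occur among assignments with g7 = 1:
  in2=0: in0=0, in1=0, in2=0, in3=0, in4=1
  in2=1: in0=0, in1=0, in2=1, in3=0, in4=1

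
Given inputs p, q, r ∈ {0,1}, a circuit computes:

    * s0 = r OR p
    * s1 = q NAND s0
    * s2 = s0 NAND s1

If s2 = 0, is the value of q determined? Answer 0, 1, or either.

s2 = s0 NAND s1 must be 0, so both s0 = 1 and s1 = 1.
Every assignment with s2 = 0 has q = 0; there are 3 such assignment(s).
  p=0, q=0, r=1
  p=1, q=0, r=0
  p=1, q=0, r=1

0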